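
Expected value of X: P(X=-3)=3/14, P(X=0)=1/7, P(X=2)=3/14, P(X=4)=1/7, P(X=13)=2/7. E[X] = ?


E[X] = sum(x * P(x))
= -3*3/14 + 0*1/7 + 2*3/14 + 4*1/7 + 13*2/7
= 57/14

57/14


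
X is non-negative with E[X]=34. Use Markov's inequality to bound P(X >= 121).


Markov: P(X >= a) <= E[X]/a
P(X >= 121) <= 34/121

34/121


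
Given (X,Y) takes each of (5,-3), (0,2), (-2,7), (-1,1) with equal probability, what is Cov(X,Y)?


E[X]=1/2, E[Y]=7/4, E[XY]=-15/2
Cov(X,Y) = E[XY] - E[X]E[Y] = -15/2 - 1/2*7/4 = -67/8

-67/8


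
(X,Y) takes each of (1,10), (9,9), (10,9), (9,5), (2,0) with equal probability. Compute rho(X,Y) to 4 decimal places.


Cov(X,Y) = 4.2800, Var(X) = 14.9600, Var(Y) = 13.8400
rho = Cov/(sqrt(VarX)*sqrt(VarY)) = 0.2974

0.2974


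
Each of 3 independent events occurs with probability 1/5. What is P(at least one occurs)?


P(at least one) = 1 - P(none)
P(none) = (1 - 1/5)^3 = (4/5)^3 = 64/125
P(at least one) = 1 - 64/125 = 61/125

61/125


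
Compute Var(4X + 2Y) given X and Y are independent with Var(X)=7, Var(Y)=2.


Independence => Cov(X,Y)=0
Var(4X + 2Y) = 4^2*Var(X) + 2^2*Var(Y)
= 16*7 + 4*2 = 120

120


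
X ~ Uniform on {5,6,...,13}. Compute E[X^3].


E[X^3] = (1/9) * sum(x^3 for x=5..13)
= 8181/9 = 909

909


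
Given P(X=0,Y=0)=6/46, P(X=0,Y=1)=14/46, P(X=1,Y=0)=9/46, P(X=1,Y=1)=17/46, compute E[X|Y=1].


P(Y=1) = 31/46
E[X|Y=1] = (0*14 + 1*17)/31 = 17/31

17/31


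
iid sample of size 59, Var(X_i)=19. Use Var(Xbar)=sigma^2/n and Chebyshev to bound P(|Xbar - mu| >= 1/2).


Var(Xbar) = Var(X)/n = 19/59
Chebyshev: P(|Xbar-mu| >= 1/2) <= Var(Xbar)/(1/2)^2 = (19/59)/(1/4) = 76/59
Bound exceeds 1, so trivial bound: 1

1


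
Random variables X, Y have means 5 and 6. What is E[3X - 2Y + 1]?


E[3X - 2Y + 1] = 3*E[X] - 2*E[Y] + 1
= (3)*(5) + (-2)*(6) + (1)
= 15 - 12 + 1 = 4

4


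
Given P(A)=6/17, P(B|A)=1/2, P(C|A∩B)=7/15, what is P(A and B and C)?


P(A∩B∩C) = P(A) * P(B|A) * P(C|A∩B)
= 6/17 * 1/2 * 7/15
= 3/17 * 7/15 = 7/85

7/85


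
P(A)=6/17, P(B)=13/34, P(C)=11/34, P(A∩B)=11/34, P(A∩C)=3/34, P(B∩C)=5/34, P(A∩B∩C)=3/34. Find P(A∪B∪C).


P(A∪B∪C) = P(A)+P(B)+P(C) - P(AB)-P(AC)-P(BC) + P(ABC)
= 6/17+13/34+11/34 - 11/34-3/34-5/34 + 3/34
= 10/17

10/17


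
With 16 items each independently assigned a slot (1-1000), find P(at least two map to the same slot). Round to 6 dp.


P(all different) = prod((1000-i)/1000 for i=0..15) = 0.886366
P(at least one match) = 1 - 0.886366 = 0.113634

0.113634


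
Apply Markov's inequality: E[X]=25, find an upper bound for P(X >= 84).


Markov: P(X >= a) <= E[X]/a
P(X >= 84) <= 25/84

25/84


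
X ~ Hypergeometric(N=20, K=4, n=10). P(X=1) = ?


P(X=1) = C(4,1)*C(16,9) / C(20,10)
= 4*11440 / 184756
= 45760/184756 = 80/323

80/323


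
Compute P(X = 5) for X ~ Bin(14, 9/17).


P(X=5) = C(14,5) * p^5 * (1-p)^9
= 2002 * 59049/1419857 * 134217728/118587876497
= 15866696086585344/168377826559400929

15866696086585344/168377826559400929


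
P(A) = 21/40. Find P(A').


P(A') = 1 - P(A) = 1 - 21/40 = 19/40

19/40


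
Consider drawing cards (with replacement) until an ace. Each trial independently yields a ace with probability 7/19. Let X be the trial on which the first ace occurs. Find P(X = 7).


P(X=7) = (1-p)^6 * p = (12/19)^6 * 7/19
= 2985984/47045881 * 7/19 = 20901888/893871739

20901888/893871739


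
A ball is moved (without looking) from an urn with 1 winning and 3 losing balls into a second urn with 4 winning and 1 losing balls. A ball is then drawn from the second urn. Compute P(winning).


P(transfer winning) = 1/4; P(transfer losing) = 3/4
If winning transferred: Urn II has 5 winning of 6, so P(winning|winning moved) = 5/6
If losing transferred: Urn II has 4 winning of 6, so P(winning|losing moved) = 2/3
By total probability: P(winning) = 1/4*5/6 + 3/4*2/3 = 17/24

17/24


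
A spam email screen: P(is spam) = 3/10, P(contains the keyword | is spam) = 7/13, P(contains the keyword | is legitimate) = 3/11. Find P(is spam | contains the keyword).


P(A) = P(A|B)P(B) + P(A|B')P(B') = 7/13*3/10 + 3/11*7/10 = 252/715
P(B|A) = P(A|B)P(B)/P(A) = (21/130)/(252/715) = 11/24

11/24


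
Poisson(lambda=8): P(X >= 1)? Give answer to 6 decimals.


P(X>=1) = 1 - P(X<=0) = 1 - (e^(-8)*8^0/0!)
≈ 1 - 0.0003354626 = 0.9996645374
≈ 0.999665

0.999665


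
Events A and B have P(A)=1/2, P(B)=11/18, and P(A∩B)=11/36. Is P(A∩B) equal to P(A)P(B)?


P(A)*P(B) = 1/2*11/18 = 11/36
P(A∩B) = 11/36, which equals P(A)P(B), so independent

Yes, A and B are independent


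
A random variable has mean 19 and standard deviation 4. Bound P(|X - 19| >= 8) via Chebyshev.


k = 8/4 = 2
Chebyshev: P(|X-mu| >= k*sigma) <= 1/k^2 = 1/2^2 = 1/4

1/4


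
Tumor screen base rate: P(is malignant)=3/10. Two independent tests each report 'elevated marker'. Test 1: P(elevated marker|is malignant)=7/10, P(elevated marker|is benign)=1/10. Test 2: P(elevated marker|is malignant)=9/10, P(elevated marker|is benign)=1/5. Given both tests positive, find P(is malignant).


After test 1: P(+) = 7/10*3/10 + 1/10*7/10 = 7/25
P(B|+) = (21/100)/(7/25) = 3/4
After test 2 (use post1 as new prior): P(+) = 9/10*3/4 + 1/5*1/4 = 29/40
P(B|+,+) = (27/40)/(29/40) = 27/29

27/29


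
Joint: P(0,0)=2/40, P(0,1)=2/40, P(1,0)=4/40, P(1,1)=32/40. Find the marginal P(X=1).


P(X=1) = P(1,0)+P(1,1) = 4/40 + 32/40 = 36/40 = 9/10

9/10


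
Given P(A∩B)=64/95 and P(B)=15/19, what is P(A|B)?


P(A|B) = P(A∩B)/P(B) = (64/95)/(75/95) = 64/75

64/75


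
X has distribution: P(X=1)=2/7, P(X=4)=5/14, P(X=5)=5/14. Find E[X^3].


E[X^3] = sum(g(x)*P(x))
= 1*2/7 + 64*5/14 + 125*5/14
= 949/14

949/14


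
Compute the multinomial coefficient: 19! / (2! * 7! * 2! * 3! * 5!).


19! = 121645100408832000
Denominator: 2!=2 * 7!=5040 * 2!=2 * 3!=6 * 5!=120
Coefficient = 121645100408832000 / 14515200 = 8380532160

8380532160


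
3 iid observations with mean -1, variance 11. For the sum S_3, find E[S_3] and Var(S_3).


E[S_n] = n*mu = 3*-1 = -3
Var(S_n) = n*sigma^2 = 3*11 = 33

E[S_3]=-3, Var(S_3)=33


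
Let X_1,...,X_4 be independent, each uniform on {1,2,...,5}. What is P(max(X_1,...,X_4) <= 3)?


P(max <= 3) = P(all X_i <= 3) = (P(X_1 <= 3))^4
= (3/5)^4 = 81/625

81/625


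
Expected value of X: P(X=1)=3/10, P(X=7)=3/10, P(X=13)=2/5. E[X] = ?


E[X] = sum(x * P(x))
= 1*3/10 + 7*3/10 + 13*2/5
= 38/5

38/5


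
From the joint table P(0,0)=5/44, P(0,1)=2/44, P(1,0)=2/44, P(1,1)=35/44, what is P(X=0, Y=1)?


Read from table: P(X=0, Y=1) = 2/44 = 1/22

1/22


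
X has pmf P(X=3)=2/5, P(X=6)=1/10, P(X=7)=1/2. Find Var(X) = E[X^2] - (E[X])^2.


E[X] = 53/10, E[X^2] = 317/10
Var(X) = E[X^2] - (E[X])^2 = 317/10 - (53/10)^2 = 361/100

361/100


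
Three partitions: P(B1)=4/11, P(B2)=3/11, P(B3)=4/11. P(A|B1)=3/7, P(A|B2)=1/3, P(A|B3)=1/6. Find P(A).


P(A) = P(A|B1)P(B1) + P(A|B2)P(B2) + P(A|B3)P(B3)
= 3/7*4/11 + 1/3*3/11 + 1/6*4/11
= 12/77 + 1/11 + 2/33 = 71/231

71/231


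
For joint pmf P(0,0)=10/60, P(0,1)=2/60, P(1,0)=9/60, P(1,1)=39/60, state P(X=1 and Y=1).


Read from table: P(X=1, Y=1) = 39/60 = 13/20

13/20


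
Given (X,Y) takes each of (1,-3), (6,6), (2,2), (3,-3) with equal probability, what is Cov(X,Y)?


E[X]=3, E[Y]=1/2, E[XY]=7
Cov(X,Y) = E[XY] - E[X]E[Y] = 7 - 3*1/2 = 11/2

11/2


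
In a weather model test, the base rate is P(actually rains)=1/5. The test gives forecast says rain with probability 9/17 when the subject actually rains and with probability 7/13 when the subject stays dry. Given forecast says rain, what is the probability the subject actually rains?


P(A) = P(A|B)P(B) + P(A|B')P(B') = 9/17*1/5 + 7/13*4/5 = 593/1105
P(B|A) = P(A|B)P(B)/P(A) = (9/85)/(593/1105) = 117/593

117/593


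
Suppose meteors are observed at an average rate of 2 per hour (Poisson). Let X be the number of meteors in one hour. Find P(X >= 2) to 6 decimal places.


P(X>=2) = 1 - P(X<=1) = 1 - (e^(-2)*2^0/0! + e^(-2)*2^1/1!)
≈ 1 - (0.1353352832 + 0.2706705665)
= 1 - 0.4060058497 = 0.5939941503
≈ 0.593994

0.593994


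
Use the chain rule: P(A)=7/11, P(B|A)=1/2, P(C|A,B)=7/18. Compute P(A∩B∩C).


P(A∩B∩C) = P(A) * P(B|A) * P(C|A∩B)
= 7/11 * 1/2 * 7/18
= 7/22 * 7/18 = 49/396

49/396


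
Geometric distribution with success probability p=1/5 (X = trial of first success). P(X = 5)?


P(X=5) = (1-p)^4 * p = (4/5)^4 * 1/5
= 256/625 * 1/5 = 256/3125

256/3125


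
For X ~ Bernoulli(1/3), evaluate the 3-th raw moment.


For Bernoulli: X in {0,1}
E[X^3] = 0^3*(1-1/3) + 1^3*1/3 = 1/3

1/3


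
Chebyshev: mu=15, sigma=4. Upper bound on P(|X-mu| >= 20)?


k = 20/4 = 5
Chebyshev: P(|X-mu| >= k*sigma) <= 1/k^2 = 1/5^2 = 1/25

1/25


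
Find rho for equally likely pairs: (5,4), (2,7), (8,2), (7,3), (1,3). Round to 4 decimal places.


Cov(X,Y) = -2.6800, Var(X) = 7.4400, Var(Y) = 2.9600
rho = Cov/(sqrt(VarX)*sqrt(VarY)) = -0.5711

-0.5711


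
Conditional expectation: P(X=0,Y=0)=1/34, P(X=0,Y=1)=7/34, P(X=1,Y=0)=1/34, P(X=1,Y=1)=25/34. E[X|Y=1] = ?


P(Y=1) = 32/34
E[X|Y=1] = (0*7 + 1*25)/32 = 25/32

25/32


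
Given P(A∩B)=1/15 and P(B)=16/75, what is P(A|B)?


P(A|B) = P(A∩B)/P(B) = (5/75)/(16/75) = 5/16

5/16


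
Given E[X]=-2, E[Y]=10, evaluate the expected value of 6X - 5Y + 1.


E[6X - 5Y + 1] = 6*E[X] - 5*E[Y] + 1
= (6)*(-2) + (-5)*(10) + (1)
= -12 - 50 + 1 = -61

-61


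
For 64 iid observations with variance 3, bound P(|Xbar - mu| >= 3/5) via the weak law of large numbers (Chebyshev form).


Var(Xbar) = Var(X)/n = 3/64
Chebyshev: P(|Xbar-mu| >= 3/5) <= Var(Xbar)/(3/5)^2 = (3/64)/(9/25) = 25/192

25/192


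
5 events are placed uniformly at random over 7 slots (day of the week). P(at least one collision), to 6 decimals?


P(all different) = prod((7-i)/7 for i=0..4) = 0.149938
P(at least one match) = 1 - 0.149938 = 0.850062

0.850062


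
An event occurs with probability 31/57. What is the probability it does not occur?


P(A') = 1 - P(A) = 1 - 31/57 = 26/57

26/57


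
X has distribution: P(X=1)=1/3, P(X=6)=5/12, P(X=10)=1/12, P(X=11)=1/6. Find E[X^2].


E[X^2] = sum(g(x)*P(x))
= 1*1/3 + 36*5/12 + 100*1/12 + 121*1/6
= 263/6

263/6


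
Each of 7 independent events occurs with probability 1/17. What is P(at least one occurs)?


P(at least one) = 1 - P(none)
P(none) = (1 - 1/17)^7 = (16/17)^7 = 268435456/410338673
P(at least one) = 1 - 268435456/410338673 = 141903217/410338673

141903217/410338673


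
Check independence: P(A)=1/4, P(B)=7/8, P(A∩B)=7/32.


P(A)*P(B) = 1/4*7/8 = 7/32
P(A∩B) = 7/32, which equals P(A)P(B), so independent

Yes, A and B are independent


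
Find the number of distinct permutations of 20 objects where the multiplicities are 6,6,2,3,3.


20! = 2432902008176640000
Denominator: 6!=720 * 6!=720 * 2!=2 * 3!=6 * 3!=6
Coefficient = 2432902008176640000 / 37324800 = 65181916800

65181916800


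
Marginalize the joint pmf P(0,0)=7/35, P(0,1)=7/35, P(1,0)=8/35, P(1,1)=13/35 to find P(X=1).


P(X=1) = P(1,0)+P(1,1) = 8/35 + 13/35 = 21/35 = 3/5

3/5


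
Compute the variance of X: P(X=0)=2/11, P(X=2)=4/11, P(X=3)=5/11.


E[X] = 23/11, E[X^2] = 61/11
Var(X) = E[X^2] - (E[X])^2 = 61/11 - (23/11)^2 = 142/121

142/121


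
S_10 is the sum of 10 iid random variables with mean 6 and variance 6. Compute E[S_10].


E[S_n] = n*E[X_1] = 10*6 = 60

60


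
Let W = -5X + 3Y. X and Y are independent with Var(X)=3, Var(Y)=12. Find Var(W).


Independence => Cov(X,Y)=0
Var(-5X + 3Y) = (-5)^2*Var(X) + 3^2*Var(Y)
= 25*3 + 9*12 = 183

183


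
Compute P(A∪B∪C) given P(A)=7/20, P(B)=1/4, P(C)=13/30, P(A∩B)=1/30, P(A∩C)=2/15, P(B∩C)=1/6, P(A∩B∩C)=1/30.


P(A∪B∪C) = P(A)+P(B)+P(C) - P(AB)-P(AC)-P(BC) + P(ABC)
= 7/20+1/4+13/30 - 1/30-2/15-1/6 + 1/30
= 11/15

11/15


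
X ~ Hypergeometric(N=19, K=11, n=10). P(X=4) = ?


P(X=4) = C(11,4)*C(8,6) / C(19,10)
= 330*28 / 92378
= 9240/92378 = 420/4199

420/4199


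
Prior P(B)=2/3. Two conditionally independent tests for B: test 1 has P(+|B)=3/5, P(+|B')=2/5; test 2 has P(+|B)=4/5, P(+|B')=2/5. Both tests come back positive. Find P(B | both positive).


After test 1: P(+) = 3/5*2/3 + 2/5*1/3 = 8/15
P(B|+) = (2/5)/(8/15) = 3/4
After test 2 (use post1 as new prior): P(+) = 4/5*3/4 + 2/5*1/4 = 7/10
P(B|+,+) = (3/5)/(7/10) = 6/7

6/7


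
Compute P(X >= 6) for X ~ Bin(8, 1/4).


P(X>=6) = P(X=6) + P(X=7) + P(X=8)
= 63/16384 + 3/8192 + 1/65536
= 277/65536

277/65536


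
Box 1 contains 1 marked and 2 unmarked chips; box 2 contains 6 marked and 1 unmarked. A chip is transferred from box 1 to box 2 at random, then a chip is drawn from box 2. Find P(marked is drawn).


P(transfer marked) = 1/3; P(transfer unmarked) = 2/3
If marked transferred: Urn II has 7 marked of 8, so P(marked|marked moved) = 7/8
If unmarked transferred: Urn II has 6 marked of 8, so P(marked|unmarked moved) = 3/4
By total probability: P(marked) = 1/3*7/8 + 2/3*3/4 = 19/24

19/24


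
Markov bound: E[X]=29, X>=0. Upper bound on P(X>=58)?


Markov: P(X >= a) <= E[X]/a
P(X >= 58) <= 29/58 = 1/2

1/2


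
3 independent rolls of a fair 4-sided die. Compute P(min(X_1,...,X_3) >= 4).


P(min >= 4) = P(all X_i >= 4) = (P(X_1 >= 4))^3
= (1/4)^3 = 1/64

1/64


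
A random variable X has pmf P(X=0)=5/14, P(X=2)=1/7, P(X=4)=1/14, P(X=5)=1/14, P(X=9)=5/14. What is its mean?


E[X] = sum(x * P(x))
= 0*5/14 + 2*1/7 + 4*1/14 + 5*1/14 + 9*5/14
= 29/7

29/7


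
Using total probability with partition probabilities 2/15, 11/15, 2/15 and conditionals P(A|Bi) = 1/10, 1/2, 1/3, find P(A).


P(A) = P(A|B1)P(B1) + P(A|B2)P(B2) + P(A|B3)P(B3)
= 1/10*2/15 + 1/2*11/15 + 1/3*2/15
= 1/75 + 11/30 + 2/45 = 191/450

191/450


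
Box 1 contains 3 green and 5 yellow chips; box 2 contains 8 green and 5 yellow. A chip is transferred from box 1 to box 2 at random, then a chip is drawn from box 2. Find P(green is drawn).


P(transfer green) = 3/8; P(transfer yellow) = 5/8
If green transferred: Urn II has 9 green of 14, so P(green|green moved) = 9/14
If yellow transferred: Urn II has 8 green of 14, so P(green|yellow moved) = 4/7
By total probability: P(green) = 3/8*9/14 + 5/8*4/7 = 67/112

67/112


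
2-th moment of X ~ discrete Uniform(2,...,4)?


E[X^2] = (1/3) * sum(x^2 for x=2..4)
= 29/3

29/3


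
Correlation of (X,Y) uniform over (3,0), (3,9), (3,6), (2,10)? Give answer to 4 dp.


Cov(X,Y) = -0.9375, Var(X) = 0.1875, Var(Y) = 15.1875
rho = Cov/(sqrt(VarX)*sqrt(VarY)) = -0.5556

-0.5556


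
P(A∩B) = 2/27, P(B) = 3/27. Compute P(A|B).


P(A|B) = P(A∩B)/P(B) = (2/27)/(3/27) = 2/3

2/3


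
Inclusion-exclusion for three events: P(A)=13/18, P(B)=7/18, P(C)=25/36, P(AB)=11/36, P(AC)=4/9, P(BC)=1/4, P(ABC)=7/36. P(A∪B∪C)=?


P(A∪B∪C) = P(A)+P(B)+P(C) - P(AB)-P(AC)-P(BC) + P(ABC)
= 13/18+7/18+25/36 - 11/36-4/9-1/4 + 7/36
= 1

1


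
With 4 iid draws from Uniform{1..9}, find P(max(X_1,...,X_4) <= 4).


P(max <= 4) = P(all X_i <= 4) = (P(X_1 <= 4))^4
= (4/9)^4 = 256/6561

256/6561


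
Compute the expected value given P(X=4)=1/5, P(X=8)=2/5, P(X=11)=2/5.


E[X] = sum(x * P(x))
= 4*1/5 + 8*2/5 + 11*2/5
= 42/5

42/5


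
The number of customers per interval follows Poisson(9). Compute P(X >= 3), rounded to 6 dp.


P(X>=3) = 1 - P(X<=2) = 1 - (e^(-9)*9^0/0! + e^(-9)*9^1/1! + e^(-9)*9^2/2!)
≈ 1 - (0.0001234098 + 0.0011106882 + 0.0049980971)
= 1 - 0.0062321951 = 0.9937678049
≈ 0.993768

0.993768


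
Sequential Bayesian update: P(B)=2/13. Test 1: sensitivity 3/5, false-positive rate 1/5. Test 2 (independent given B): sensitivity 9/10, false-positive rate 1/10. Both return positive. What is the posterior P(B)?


After test 1: P(+) = 3/5*2/13 + 1/5*11/13 = 17/65
P(B|+) = (6/65)/(17/65) = 6/17
After test 2 (use post1 as new prior): P(+) = 9/10*6/17 + 1/10*11/17 = 13/34
P(B|+,+) = (27/85)/(13/34) = 54/65

54/65


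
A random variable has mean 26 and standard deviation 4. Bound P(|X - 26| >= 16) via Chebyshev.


k = 16/4 = 4
Chebyshev: P(|X-mu| >= k*sigma) <= 1/k^2 = 1/4^2 = 1/16

1/16


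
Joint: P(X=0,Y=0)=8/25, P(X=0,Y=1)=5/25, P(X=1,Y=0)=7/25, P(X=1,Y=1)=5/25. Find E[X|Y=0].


P(Y=0) = 15/25
E[X|Y=0] = (0*8 + 1*7)/15 = 7/15

7/15


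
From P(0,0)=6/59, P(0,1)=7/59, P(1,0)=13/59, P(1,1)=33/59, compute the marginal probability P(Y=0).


P(Y=0) = P(0,0)+P(1,0) = 6/59 + 13/59 = 19/59

19/59


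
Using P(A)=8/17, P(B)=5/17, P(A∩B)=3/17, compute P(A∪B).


P(A∪B) = P(A) + P(B) - P(A∩B)
= 8/17 + 5/17 - 3/17 = 10/17

10/17


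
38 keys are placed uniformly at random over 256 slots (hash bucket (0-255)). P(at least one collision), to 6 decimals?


P(all different) = prod((256-i)/256 for i=0..37) = 0.055523
P(at least one match) = 1 - 0.055523 = 0.944477

0.944477


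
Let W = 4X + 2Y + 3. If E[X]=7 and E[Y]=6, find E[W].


E[4X + 2Y + 3] = 4*E[X] + 2*E[Y] + 3
= (4)*(7) + (2)*(6) + (3)
= 28 + 12 + 3 = 43

43


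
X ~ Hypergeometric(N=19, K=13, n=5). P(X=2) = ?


P(X=2) = C(13,2)*C(6,3) / C(19,5)
= 78*20 / 11628
= 1560/11628 = 130/969

130/969


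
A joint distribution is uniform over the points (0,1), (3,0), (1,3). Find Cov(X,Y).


E[X]=4/3, E[Y]=4/3, E[XY]=1
Cov(X,Y) = E[XY] - E[X]E[Y] = 1 - 4/3*4/3 = -7/9

-7/9


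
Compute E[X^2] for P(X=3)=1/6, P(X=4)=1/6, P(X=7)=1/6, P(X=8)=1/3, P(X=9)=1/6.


E[X^2] = sum(g(x)*P(x))
= 9*1/6 + 16*1/6 + 49*1/6 + 64*1/3 + 81*1/6
= 283/6

283/6


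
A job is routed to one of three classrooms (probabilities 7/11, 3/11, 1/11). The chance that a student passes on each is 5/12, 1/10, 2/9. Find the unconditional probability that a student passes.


P(A) = P(A|B1)P(B1) + P(A|B2)P(B2) + P(A|B3)P(B3)
= 5/12*7/11 + 1/10*3/11 + 2/9*1/11
= 35/132 + 3/110 + 2/99 = 619/1980

619/1980


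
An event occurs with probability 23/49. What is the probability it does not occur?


P(A') = 1 - P(A) = 1 - 23/49 = 26/49

26/49


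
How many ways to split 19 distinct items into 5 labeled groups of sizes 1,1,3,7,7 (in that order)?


19! = 121645100408832000
Denominator: 1!=1 * 1!=1 * 3!=6 * 7!=5040 * 7!=5040
Coefficient = 121645100408832000 / 152409600 = 798145920

798145920


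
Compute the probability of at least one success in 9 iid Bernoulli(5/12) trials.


P(at least one) = 1 - P(none)
P(none) = (1 - 5/12)^9 = (7/12)^9 = 40353607/5159780352
P(at least one) = 1 - 40353607/5159780352 = 5119426745/5159780352

5119426745/5159780352


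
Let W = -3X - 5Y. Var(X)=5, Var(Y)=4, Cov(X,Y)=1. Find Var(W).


Var(-3X - 5Y) = (-3)^2*Var(X) + (-5)^2*Var(Y) + 2*(-3)*(-5)*Cov(X,Y)
= 9*5 + 25*4 + 30*1
= 45 + 100 + 30 = 175

175


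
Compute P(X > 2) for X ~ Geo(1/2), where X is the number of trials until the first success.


P(X > 2) = P(first 2 trials all fail) = (1-p)^2 = (1/2)^2 = 1/4

1/4


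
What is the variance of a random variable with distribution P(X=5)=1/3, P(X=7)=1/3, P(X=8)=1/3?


E[X] = 20/3, E[X^2] = 46
Var(X) = E[X^2] - (E[X])^2 = 46 - (20/3)^2 = 14/9

14/9


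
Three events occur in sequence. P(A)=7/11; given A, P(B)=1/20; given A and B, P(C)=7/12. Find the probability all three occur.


P(A∩B∩C) = P(A) * P(B|A) * P(C|A∩B)
= 7/11 * 1/20 * 7/12
= 7/220 * 7/12 = 49/2640

49/2640


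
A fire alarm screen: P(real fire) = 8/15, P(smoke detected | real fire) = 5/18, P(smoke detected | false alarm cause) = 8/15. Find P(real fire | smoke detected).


P(A) = P(A|B)P(B) + P(A|B')P(B') = 5/18*8/15 + 8/15*7/15 = 268/675
P(B|A) = P(A|B)P(B)/P(A) = (4/27)/(268/675) = 25/67

25/67


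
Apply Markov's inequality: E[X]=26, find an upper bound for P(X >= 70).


Markov: P(X >= a) <= E[X]/a
P(X >= 70) <= 26/70 = 13/35

13/35


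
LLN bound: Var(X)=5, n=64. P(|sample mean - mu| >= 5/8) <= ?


Var(Xbar) = Var(X)/n = 5/64
Chebyshev: P(|Xbar-mu| >= 5/8) <= Var(Xbar)/(5/8)^2 = (5/64)/(25/64) = 1/5

1/5


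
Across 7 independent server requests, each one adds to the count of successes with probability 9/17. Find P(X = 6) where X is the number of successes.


P(X=6) = C(7,6) * p^6 * (1-p)^1
= 7 * 531441/24137569 * 8/17
= 29760696/410338673

29760696/410338673


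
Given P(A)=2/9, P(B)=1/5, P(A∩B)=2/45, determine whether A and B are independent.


P(A)*P(B) = 2/9*1/5 = 2/45
P(A∩B) = 2/45, which equals P(A)P(B), so independent

Yes, A and B are independent


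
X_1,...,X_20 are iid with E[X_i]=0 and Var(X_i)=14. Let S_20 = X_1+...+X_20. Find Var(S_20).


By independence, Var(S_n) = n*Var(X_1) = 20*14 = 280

280


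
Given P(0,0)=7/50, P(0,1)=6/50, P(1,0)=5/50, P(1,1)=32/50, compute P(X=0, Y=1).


Read from table: P(X=0, Y=1) = 6/50 = 3/25

3/25


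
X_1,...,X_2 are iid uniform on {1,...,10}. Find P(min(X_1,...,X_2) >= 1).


P(min >= 1) = P(all X_i >= 1) = (P(X_1 >= 1))^2
= (10/10)^2 = 1^2 = 1

1


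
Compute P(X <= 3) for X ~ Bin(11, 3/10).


P(X<=3) = P(X=0) + P(X=1) + P(X=2) + P(X=3)
= 1977326743/100000000000 + 9321683217/100000000000 + 3995007093/20000000000 + 5136437691/20000000000
= 1423905847/2500000000

1423905847/2500000000


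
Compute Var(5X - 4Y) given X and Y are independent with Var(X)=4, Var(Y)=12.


Independence => Cov(X,Y)=0
Var(5X - 4Y) = 5^2*Var(X) + (-4)^2*Var(Y)
= 25*4 + 16*12 = 292

292


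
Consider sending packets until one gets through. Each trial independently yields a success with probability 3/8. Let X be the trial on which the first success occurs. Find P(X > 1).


P(X > 1) = P(first 1 trials all fail) = (1-p)^1 = (5/8)^1 = 5/8

5/8


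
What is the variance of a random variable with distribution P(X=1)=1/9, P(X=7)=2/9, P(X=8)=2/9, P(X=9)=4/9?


E[X] = 67/9, E[X^2] = 551/9
Var(X) = E[X^2] - (E[X])^2 = 551/9 - (67/9)^2 = 470/81

470/81


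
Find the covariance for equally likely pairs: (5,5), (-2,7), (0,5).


E[X]=1, E[Y]=17/3, E[XY]=11/3
Cov(X,Y) = E[XY] - E[X]E[Y] = 11/3 - 1*17/3 = -2

-2


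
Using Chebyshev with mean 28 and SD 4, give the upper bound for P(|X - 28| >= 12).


k = 12/4 = 3
Chebyshev: P(|X-mu| >= k*sigma) <= 1/k^2 = 1/3^2 = 1/9

1/9


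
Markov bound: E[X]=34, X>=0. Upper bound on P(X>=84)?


Markov: P(X >= a) <= E[X]/a
P(X >= 84) <= 34/84 = 17/42

17/42


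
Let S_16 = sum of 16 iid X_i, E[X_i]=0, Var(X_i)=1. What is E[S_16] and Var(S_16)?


E[S_n] = n*mu = 16*0 = 0
Var(S_n) = n*sigma^2 = 16*1 = 16

E[S_16]=0, Var(S_16)=16


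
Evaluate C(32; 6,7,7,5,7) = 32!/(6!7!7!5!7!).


32! = 263130836933693530167218012160000000
Denominator: 6!=720 * 7!=5040 * 7!=5040 * 5!=120 * 7!=5040
Coefficient = 263130836933693530167218012160000000 / 11061279129600000 = 23788463689480089600

23788463689480089600


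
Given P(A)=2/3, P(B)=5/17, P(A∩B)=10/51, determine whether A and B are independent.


P(A)*P(B) = 2/3*5/17 = 10/51
P(A∩B) = 10/51, which equals P(A)P(B), so independent

Yes, A and B are independent


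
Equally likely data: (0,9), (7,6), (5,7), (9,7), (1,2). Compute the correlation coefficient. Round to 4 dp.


Cov(X,Y) = 1.1200, Var(X) = 11.8400, Var(Y) = 5.3600
rho = Cov/(sqrt(VarX)*sqrt(VarY)) = 0.1406

0.1406


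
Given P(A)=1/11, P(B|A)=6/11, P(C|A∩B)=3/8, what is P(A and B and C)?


P(A∩B∩C) = P(A) * P(B|A) * P(C|A∩B)
= 1/11 * 6/11 * 3/8
= 6/121 * 3/8 = 9/484

9/484


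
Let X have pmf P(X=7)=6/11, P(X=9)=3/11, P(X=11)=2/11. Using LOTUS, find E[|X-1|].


E[|X-1|] = sum(g(x)*P(x))
= 6*6/11 + 8*3/11 + 10*2/11
= 80/11

80/11


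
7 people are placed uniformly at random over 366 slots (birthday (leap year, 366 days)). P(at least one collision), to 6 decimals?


P(all different) = prod((366-i)/366 for i=0..6) = 0.943914
P(at least one match) = 1 - 0.943914 = 0.056086

0.056086


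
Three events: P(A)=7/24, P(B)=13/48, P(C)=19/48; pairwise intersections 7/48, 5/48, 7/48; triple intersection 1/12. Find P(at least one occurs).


P(A∪B∪C) = P(A)+P(B)+P(C) - P(AB)-P(AC)-P(BC) + P(ABC)
= 7/24+13/48+19/48 - 7/48-5/48-7/48 + 1/12
= 31/48

31/48


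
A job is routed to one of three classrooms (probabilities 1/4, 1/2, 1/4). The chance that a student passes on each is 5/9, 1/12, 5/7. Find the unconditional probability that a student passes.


P(A) = P(A|B1)P(B1) + P(A|B2)P(B2) + P(A|B3)P(B3)
= 5/9*1/4 + 1/12*1/2 + 5/7*1/4
= 5/36 + 1/24 + 5/28 = 181/504

181/504


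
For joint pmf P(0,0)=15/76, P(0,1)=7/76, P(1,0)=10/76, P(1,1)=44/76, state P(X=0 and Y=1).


Read from table: P(X=0, Y=1) = 7/76

7/76


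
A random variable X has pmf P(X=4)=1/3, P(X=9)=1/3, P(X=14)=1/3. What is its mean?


E[X] = sum(x * P(x))
= 4*1/3 + 9*1/3 + 14*1/3
= 9

9


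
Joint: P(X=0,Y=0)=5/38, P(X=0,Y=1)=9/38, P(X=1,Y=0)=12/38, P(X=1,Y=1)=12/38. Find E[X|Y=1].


P(Y=1) = 21/38
E[X|Y=1] = (0*9 + 1*12)/21 = 12/21 = 4/7

4/7


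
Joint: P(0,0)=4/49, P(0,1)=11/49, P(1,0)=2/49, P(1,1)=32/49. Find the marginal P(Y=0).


P(Y=0) = P(0,0)+P(1,0) = 4/49 + 2/49 = 6/49

6/49


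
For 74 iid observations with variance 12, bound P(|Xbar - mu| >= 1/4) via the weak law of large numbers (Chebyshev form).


Var(Xbar) = Var(X)/n = 12/74
Chebyshev: P(|Xbar-mu| >= 1/4) <= Var(Xbar)/(1/4)^2 = (6/37)/(1/16) = 96/37
Bound exceeds 1, so trivial bound: 1

1


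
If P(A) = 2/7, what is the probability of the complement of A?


P(A') = 1 - P(A) = 1 - 2/7 = 5/7

5/7


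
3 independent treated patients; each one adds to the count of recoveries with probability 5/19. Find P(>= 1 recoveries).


P(at least one) = 1 - P(none)
P(none) = (1 - 5/19)^3 = (14/19)^3 = 2744/6859
P(at least one) = 1 - 2744/6859 = 4115/6859

4115/6859


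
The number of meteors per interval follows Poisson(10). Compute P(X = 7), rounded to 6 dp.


P(X=7) = e^(-10) * 10^7 / 7!
≈ 0.00004539992976 * 10000000 / 5040
≈ 0.090079

0.090079


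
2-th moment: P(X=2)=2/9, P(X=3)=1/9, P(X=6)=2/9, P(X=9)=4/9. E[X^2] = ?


E[X^2] = sum(x^2 * P(x))
= 4*2/9 + 9*1/9 + 36*2/9 + 81*4/9
= 413/9

413/9


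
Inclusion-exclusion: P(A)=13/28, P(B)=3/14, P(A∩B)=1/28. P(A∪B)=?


P(A∪B) = P(A) + P(B) - P(A∩B)
= 13/28 + 3/14 - 1/28 = 9/14

9/14


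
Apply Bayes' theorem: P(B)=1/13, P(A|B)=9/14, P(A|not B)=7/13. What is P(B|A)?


P(A) = P(A|B)P(B) + P(A|B')P(B') = 9/14*1/13 + 7/13*12/13 = 1293/2366
P(B|A) = P(A|B)P(B)/P(A) = (9/182)/(1293/2366) = 39/431

39/431


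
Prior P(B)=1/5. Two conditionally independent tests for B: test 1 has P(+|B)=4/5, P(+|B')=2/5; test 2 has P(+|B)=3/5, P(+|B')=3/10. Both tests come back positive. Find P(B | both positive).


After test 1: P(+) = 4/5*1/5 + 2/5*4/5 = 12/25
P(B|+) = (4/25)/(12/25) = 1/3
After test 2 (use post1 as new prior): P(+) = 3/5*1/3 + 3/10*2/3 = 2/5
P(B|+,+) = (1/5)/(2/5) = 1/2

1/2


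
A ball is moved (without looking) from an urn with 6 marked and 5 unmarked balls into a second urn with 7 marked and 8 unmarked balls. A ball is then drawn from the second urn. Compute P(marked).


P(transfer marked) = 6/11; P(transfer unmarked) = 5/11
If marked transferred: Urn II has 8 marked of 16, so P(marked|marked moved) = 1/2
If unmarked transferred: Urn II has 7 marked of 16, so P(marked|unmarked moved) = 7/16
By total probability: P(marked) = 6/11*1/2 + 5/11*7/16 = 83/176

83/176


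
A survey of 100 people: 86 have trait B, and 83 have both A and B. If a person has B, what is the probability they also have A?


P(A|B) = P(A∩B)/P(B) = (83/100)/(86/100) = 83/86

83/86


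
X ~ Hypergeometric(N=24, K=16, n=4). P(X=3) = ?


P(X=3) = C(16,3)*C(8,1) / C(24,4)
= 560*8 / 10626
= 4480/10626 = 320/759

320/759


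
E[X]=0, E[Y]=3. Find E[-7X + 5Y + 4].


E[-7X + 5Y + 4] = -7*E[X] + 5*E[Y] + 4
= (-7)*(0) + (5)*(3) + (4)
= 0 + 15 + 4 = 19

19


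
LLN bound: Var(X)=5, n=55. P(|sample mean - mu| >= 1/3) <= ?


Var(Xbar) = Var(X)/n = 5/55
Chebyshev: P(|Xbar-mu| >= 1/3) <= Var(Xbar)/(1/3)^2 = (1/11)/(1/9) = 9/11

9/11


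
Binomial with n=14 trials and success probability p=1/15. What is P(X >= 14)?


P(X>=14) = P(X=14)
= 1/29192926025390625
= 1/29192926025390625

1/29192926025390625


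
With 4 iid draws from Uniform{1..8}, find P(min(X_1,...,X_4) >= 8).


P(min >= 8) = P(all X_i >= 8) = (P(X_1 >= 8))^4
= (1/8)^4 = 1/4096

1/4096


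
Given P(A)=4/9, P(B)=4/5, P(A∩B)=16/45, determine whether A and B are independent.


P(A)*P(B) = 4/9*4/5 = 16/45
P(A∩B) = 16/45, which equals P(A)P(B), so independent

Yes, A and B are independent


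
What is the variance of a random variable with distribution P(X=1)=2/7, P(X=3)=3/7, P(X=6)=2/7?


E[X] = 23/7, E[X^2] = 101/7
Var(X) = E[X^2] - (E[X])^2 = 101/7 - (23/7)^2 = 178/49

178/49


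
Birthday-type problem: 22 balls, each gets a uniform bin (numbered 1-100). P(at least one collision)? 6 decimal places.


P(all different) = prod((100-i)/100 for i=0..21) = 0.082412
P(at least one match) = 1 - 0.082412 = 0.917588

0.917588


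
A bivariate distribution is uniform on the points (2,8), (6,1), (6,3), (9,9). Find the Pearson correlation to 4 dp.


Cov(X,Y) = 0.0625, Var(X) = 6.1875, Var(Y) = 11.1875
rho = Cov/(sqrt(VarX)*sqrt(VarY)) = 0.0075

0.0075


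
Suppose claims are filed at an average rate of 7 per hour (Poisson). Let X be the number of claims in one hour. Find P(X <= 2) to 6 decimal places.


P(X<=2) = e^(-7)*7^0/0! + e^(-7)*7^1/1! + e^(-7)*7^2/2!
≈ 0.0009118820 + 0.0063831738 + 0.0223411082
= 0.0296361640
≈ 0.029636

0.029636


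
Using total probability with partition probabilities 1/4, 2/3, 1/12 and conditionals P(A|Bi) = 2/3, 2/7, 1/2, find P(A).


P(A) = P(A|B1)P(B1) + P(A|B2)P(B2) + P(A|B3)P(B3)
= 2/3*1/4 + 2/7*2/3 + 1/2*1/12
= 1/6 + 4/21 + 1/24 = 67/168

67/168


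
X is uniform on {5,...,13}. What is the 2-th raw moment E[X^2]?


E[X^2] = (1/9) * sum(x^2 for x=5..13)
= 789/9 = 263/3

263/3


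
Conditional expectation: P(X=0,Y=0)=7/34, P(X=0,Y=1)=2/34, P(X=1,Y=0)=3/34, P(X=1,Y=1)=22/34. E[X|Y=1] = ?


P(Y=1) = 24/34
E[X|Y=1] = (0*2 + 1*22)/24 = 22/24 = 11/12

11/12


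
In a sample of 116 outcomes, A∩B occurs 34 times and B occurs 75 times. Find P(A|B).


P(A|B) = P(A∩B)/P(B) = (34/116)/(75/116) = 34/75

34/75


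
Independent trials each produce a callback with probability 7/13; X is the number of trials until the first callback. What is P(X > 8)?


P(X > 8) = P(first 8 trials all fail) = (1-p)^8 = (6/13)^8 = 1679616/815730721

1679616/815730721


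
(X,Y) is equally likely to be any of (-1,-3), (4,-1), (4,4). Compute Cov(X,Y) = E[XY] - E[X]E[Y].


E[X]=7/3, E[Y]=0, E[XY]=5
Cov(X,Y) = E[XY] - E[X]E[Y] = 5 - 7/3*0 = 5

5


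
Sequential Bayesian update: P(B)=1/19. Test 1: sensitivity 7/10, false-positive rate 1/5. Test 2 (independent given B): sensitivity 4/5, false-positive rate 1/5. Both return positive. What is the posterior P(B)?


After test 1: P(+) = 7/10*1/19 + 1/5*18/19 = 43/190
P(B|+) = (7/190)/(43/190) = 7/43
After test 2 (use post1 as new prior): P(+) = 4/5*7/43 + 1/5*36/43 = 64/215
P(B|+,+) = (28/215)/(64/215) = 7/16

7/16


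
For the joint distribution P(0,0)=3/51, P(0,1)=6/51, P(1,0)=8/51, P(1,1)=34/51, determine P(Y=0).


P(Y=0) = P(0,0)+P(1,0) = 3/51 + 8/51 = 11/51

11/51


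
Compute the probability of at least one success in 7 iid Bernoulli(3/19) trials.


P(at least one) = 1 - P(none)
P(none) = (1 - 3/19)^7 = (16/19)^7 = 268435456/893871739
P(at least one) = 1 - 268435456/893871739 = 625436283/893871739

625436283/893871739


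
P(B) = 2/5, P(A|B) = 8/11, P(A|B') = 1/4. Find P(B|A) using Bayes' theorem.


P(A) = P(A|B)P(B) + P(A|B')P(B') = 8/11*2/5 + 1/4*3/5 = 97/220
P(B|A) = P(A|B)P(B)/P(A) = (16/55)/(97/220) = 64/97

64/97


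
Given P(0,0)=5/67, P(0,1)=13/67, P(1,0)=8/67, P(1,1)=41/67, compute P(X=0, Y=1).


Read from table: P(X=0, Y=1) = 13/67

13/67


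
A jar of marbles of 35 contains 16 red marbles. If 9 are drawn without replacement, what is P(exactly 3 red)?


P(X=3) = C(16,3)*C(19,6) / C(35,9)
= 560*27132 / 70607460
= 15193920/70607460 = 2128/9889

2128/9889


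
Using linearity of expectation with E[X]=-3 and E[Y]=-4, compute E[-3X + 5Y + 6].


E[-3X + 5Y + 6] = -3*E[X] + 5*E[Y] + 6
= (-3)*(-3) + (5)*(-4) + (6)
= 9 - 20 + 6 = -5

-5


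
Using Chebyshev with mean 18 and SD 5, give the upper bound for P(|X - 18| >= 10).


k = 10/5 = 2
Chebyshev: P(|X-mu| >= k*sigma) <= 1/k^2 = 1/2^2 = 1/4

1/4


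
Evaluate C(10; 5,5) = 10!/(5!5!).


10! = 3628800
Denominator: 5!=120 * 5!=120
Coefficient = 3628800 / 14400 = 252

252


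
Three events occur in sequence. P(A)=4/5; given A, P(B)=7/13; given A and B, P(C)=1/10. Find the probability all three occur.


P(A∩B∩C) = P(A) * P(B|A) * P(C|A∩B)
= 4/5 * 7/13 * 1/10
= 28/65 * 1/10 = 14/325

14/325


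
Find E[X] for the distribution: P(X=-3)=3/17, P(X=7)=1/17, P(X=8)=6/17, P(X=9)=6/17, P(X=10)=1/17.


E[X] = sum(x * P(x))
= -3*3/17 + 7*1/17 + 8*6/17 + 9*6/17 + 10*1/17
= 110/17

110/17


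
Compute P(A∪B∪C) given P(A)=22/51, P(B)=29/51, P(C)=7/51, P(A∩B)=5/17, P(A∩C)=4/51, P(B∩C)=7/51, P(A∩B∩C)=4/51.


P(A∪B∪C) = P(A)+P(B)+P(C) - P(AB)-P(AC)-P(BC) + P(ABC)
= 22/51+29/51+7/51 - 5/17-4/51-7/51 + 4/51
= 12/17

12/17


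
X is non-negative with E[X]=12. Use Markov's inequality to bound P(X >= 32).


Markov: P(X >= a) <= E[X]/a
P(X >= 32) <= 12/32 = 3/8

3/8


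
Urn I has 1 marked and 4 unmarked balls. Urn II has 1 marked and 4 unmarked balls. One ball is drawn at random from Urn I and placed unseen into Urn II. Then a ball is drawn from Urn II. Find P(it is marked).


P(transfer marked) = 1/5; P(transfer unmarked) = 4/5
If marked transferred: Urn II has 2 marked of 6, so P(marked|marked moved) = 1/3
If unmarked transferred: Urn II has 1 marked of 6, so P(marked|unmarked moved) = 1/6
By total probability: P(marked) = 1/5*1/3 + 4/5*1/6 = 1/5

1/5


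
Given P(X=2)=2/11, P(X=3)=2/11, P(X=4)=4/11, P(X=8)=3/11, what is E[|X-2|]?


E[|X-2|] = sum(g(x)*P(x))
= 0*2/11 + 1*2/11 + 2*4/11 + 6*3/11
= 28/11

28/11


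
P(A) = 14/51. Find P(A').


P(A') = 1 - P(A) = 1 - 14/51 = 37/51

37/51


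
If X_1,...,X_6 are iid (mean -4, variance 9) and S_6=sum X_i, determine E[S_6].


E[S_n] = n*E[X_1] = 6*-4 = -24

-24


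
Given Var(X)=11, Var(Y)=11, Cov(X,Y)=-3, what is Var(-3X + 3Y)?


Var(-3X + 3Y) = (-3)^2*Var(X) + 3^2*Var(Y) + 2*(-3)*3*Cov(X,Y)
= 9*11 + 9*11 - 18*(-3)
= 99 + 99 + 54 = 252

252


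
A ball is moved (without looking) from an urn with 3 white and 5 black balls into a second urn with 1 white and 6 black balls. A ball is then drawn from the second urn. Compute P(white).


P(transfer white) = 3/8; P(transfer black) = 5/8
If white transferred: Urn II has 2 white of 8, so P(white|white moved) = 1/4
If black transferred: Urn II has 1 white of 8, so P(white|black moved) = 1/8
By total probability: P(white) = 3/8*1/4 + 5/8*1/8 = 11/64

11/64


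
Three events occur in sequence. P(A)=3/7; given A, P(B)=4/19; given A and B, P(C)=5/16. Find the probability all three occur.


P(A∩B∩C) = P(A) * P(B|A) * P(C|A∩B)
= 3/7 * 4/19 * 5/16
= 12/133 * 5/16 = 15/532

15/532


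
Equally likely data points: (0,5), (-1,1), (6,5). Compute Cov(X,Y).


E[X]=5/3, E[Y]=11/3, E[XY]=29/3
Cov(X,Y) = E[XY] - E[X]E[Y] = 29/3 - 5/3*11/3 = 32/9

32/9


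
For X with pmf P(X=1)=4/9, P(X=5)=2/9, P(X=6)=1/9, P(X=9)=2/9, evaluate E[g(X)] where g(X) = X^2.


E[X^2] = sum(g(x)*P(x))
= 1*4/9 + 25*2/9 + 36*1/9 + 81*2/9
= 28

28


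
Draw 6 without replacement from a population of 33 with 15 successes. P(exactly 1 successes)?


P(X=1) = C(15,1)*C(18,5) / C(33,6)
= 15*8568 / 1107568
= 128520/1107568 = 2295/19778

2295/19778


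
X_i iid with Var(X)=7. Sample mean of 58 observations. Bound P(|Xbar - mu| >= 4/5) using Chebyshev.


Var(Xbar) = Var(X)/n = 7/58
Chebyshev: P(|Xbar-mu| >= 4/5) <= Var(Xbar)/(4/5)^2 = (7/58)/(16/25) = 175/928

175/928


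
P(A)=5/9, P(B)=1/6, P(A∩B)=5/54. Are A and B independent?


P(A)*P(B) = 5/9*1/6 = 5/54
P(A∩B) = 5/54, which equals P(A)P(B), so independent

Yes, A and B are independent


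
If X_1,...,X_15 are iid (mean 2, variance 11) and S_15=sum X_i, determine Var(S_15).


By independence, Var(S_n) = n*Var(X_1) = 15*11 = 165

165


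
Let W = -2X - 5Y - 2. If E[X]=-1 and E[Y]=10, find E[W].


E[-2X - 5Y - 2] = -2*E[X] - 5*E[Y] - 2
= (-2)*(-1) + (-5)*(10) + (-2)
= 2 - 50 - 2 = -50

-50


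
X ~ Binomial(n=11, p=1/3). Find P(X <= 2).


P(X<=2) = P(X=0) + P(X=1) + P(X=2)
= 2048/177147 + 11264/177147 + 28160/177147
= 512/2187

512/2187


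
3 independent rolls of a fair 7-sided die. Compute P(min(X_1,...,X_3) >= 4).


P(min >= 4) = P(all X_i >= 4) = (P(X_1 >= 4))^3
= (4/7)^3 = 64/343

64/343


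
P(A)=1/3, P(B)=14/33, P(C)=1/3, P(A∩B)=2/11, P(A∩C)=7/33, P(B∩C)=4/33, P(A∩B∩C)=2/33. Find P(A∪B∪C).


P(A∪B∪C) = P(A)+P(B)+P(C) - P(AB)-P(AC)-P(BC) + P(ABC)
= 1/3+14/33+1/3 - 2/11-7/33-4/33 + 2/33
= 7/11

7/11


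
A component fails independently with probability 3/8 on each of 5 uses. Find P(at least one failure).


P(at least one) = 1 - P(none)
P(none) = (1 - 3/8)^5 = (5/8)^5 = 3125/32768
P(at least one) = 1 - 3125/32768 = 29643/32768

29643/32768


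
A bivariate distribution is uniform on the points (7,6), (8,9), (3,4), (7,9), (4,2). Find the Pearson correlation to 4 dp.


Cov(X,Y) = 4.6000, Var(X) = 3.7600, Var(Y) = 7.6000
rho = Cov/(sqrt(VarX)*sqrt(VarY)) = 0.8605

0.8605


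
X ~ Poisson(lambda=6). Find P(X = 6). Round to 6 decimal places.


P(X=6) = e^(-6) * 6^6 / 6!
≈ 0.002478752177 * 46656 / 720
≈ 0.160623

0.160623


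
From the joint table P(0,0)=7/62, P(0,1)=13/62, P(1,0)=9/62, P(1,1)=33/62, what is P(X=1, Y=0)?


Read from table: P(X=1, Y=0) = 9/62

9/62


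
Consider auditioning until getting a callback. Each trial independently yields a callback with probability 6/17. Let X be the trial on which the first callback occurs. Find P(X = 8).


P(X=8) = (1-p)^7 * p = (11/17)^7 * 6/17
= 19487171/410338673 * 6/17 = 116923026/6975757441

116923026/6975757441


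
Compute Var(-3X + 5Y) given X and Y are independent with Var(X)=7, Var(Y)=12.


Independence => Cov(X,Y)=0
Var(-3X + 5Y) = (-3)^2*Var(X) + 5^2*Var(Y)
= 9*7 + 25*12 = 363

363


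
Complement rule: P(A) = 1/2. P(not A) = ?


P(A') = 1 - P(A) = 1 - 1/2 = 1/2

1/2


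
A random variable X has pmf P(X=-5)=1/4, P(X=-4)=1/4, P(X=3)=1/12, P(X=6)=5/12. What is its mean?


E[X] = sum(x * P(x))
= -5*1/4 - 4*1/4 + 3*1/12 + 6*5/12
= 1/2

1/2


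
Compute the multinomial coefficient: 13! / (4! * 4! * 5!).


13! = 6227020800
Denominator: 4!=24 * 4!=24 * 5!=120
Coefficient = 6227020800 / 69120 = 90090

90090


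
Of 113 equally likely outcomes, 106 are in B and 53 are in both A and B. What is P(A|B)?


P(A|B) = P(A∩B)/P(B) = (53/113)/(106/113) = 53/106 = 1/2

1/2


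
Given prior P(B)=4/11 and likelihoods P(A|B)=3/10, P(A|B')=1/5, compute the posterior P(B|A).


P(A) = P(A|B)P(B) + P(A|B')P(B') = 3/10*4/11 + 1/5*7/11 = 13/55
P(B|A) = P(A|B)P(B)/P(A) = (6/55)/(13/55) = 6/13

6/13


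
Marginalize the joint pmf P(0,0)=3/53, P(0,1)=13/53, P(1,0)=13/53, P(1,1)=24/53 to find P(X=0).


P(X=0) = P(0,0)+P(0,1) = 3/53 + 13/53 = 16/53

16/53


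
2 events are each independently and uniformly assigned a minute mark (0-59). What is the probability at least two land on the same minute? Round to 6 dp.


P(all different) = prod((60-i)/60 for i=0..1) = 0.983333
P(at least one match) = 1 - 0.983333 = 0.016667

0.016667
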